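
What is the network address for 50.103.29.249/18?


IP:   00110010.01100111.00011101.11111001
Mask: 11111111.11111111.11000000.00000000
AND operation:
Net:  00110010.01100111.00000000.00000000
Network: 50.103.0.0/18


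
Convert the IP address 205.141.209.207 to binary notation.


205 = 11001101
141 = 10001101
209 = 11010001
207 = 11001111
Binary: 11001101.10001101.11010001.11001111


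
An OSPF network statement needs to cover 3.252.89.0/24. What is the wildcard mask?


Subnet mask: 255.255.255.0
Wildcard = 255.255.255.255 - subnet mask
255 - 255 = 0
255 - 255 = 0
255 - 255 = 0
255 - 0 = 255
Wildcard: 0.0.0.255


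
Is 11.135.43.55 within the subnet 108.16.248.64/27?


Subnet network: 108.16.248.64
Test IP AND mask: 11.135.43.32
No, 11.135.43.55 is not in 108.16.248.64/27


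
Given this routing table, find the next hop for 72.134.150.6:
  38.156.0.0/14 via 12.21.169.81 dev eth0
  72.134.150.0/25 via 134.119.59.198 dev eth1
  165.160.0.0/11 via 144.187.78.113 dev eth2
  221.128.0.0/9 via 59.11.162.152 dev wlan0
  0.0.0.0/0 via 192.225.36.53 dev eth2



Longest prefix match for 72.134.150.6:
  /14 38.156.0.0: no
  /25 72.134.150.0: MATCH
  /11 165.160.0.0: no
  /9 221.128.0.0: no
  /0 0.0.0.0: MATCH
Selected: next-hop 134.119.59.198 via eth1 (matched /25)


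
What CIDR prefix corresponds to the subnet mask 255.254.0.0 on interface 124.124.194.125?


Binary: 11111111.11111110.00000000.00000000
Count leading 1s
Prefix: /15


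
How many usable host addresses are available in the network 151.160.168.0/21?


Host bits = 32 - 21 = 11
Total addresses = 2^11 = 2048
Usable = total - 2 (network and broadcast)
Usable hosts: 2046


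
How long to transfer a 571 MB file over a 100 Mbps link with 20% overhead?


Effective throughput = 100 * (1 - 20/100) = 80 Mbps
File size in Mb = 571 * 8 = 4568 Mb
Time = 4568 / 80
Time = 57.1 seconds


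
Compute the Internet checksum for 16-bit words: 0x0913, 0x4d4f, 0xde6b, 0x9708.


Sum all words (with carry folding):
+ 0x0913 = 0x0913
+ 0x4d4f = 0x5662
+ 0xde6b = 0x34ce
+ 0x9708 = 0xcbd6
One's complement: ~0xcbd6
Checksum = 0x3429


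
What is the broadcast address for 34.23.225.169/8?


Network: 34.0.0.0/8
Host bits = 24
Set all host bits to 1:
Broadcast: 34.255.255.255


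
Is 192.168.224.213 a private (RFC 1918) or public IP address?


RFC 1918 private ranges:
  10.0.0.0/8 (10.0.0.0 - 10.255.255.255)
  172.16.0.0/12 (172.16.0.0 - 172.31.255.255)
  192.168.0.0/16 (192.168.0.0 - 192.168.255.255)
Private (in 192.168.0.0/16)


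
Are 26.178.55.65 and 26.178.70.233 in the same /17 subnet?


Mask: 255.255.128.0
26.178.55.65 AND mask = 26.178.0.0
26.178.70.233 AND mask = 26.178.0.0
Yes, same subnet (26.178.0.0)


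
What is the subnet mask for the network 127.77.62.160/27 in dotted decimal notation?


/27 means 27 network bits, 5 host bits
Binary: 11111111111111111111111111100000
Mask: 255.255.255.224


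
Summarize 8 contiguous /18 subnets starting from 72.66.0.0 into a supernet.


Original prefix: /18
Number of subnets: 8 = 2^3
New prefix = 18 - 3 = 15
Supernet: 72.66.0.0/15


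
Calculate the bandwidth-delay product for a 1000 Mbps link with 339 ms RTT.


BDP = bandwidth * RTT
= 1000 Mbps * 339 ms
= 1000 * 1e6 * 339 / 1000 bits
= 339000000 bits
= 42375000 bytes
= 41381.8359 KB
BDP = 339000000 bits (42375000 bytes)


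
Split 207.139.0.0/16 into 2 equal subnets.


New prefix = 16 + 1 = 17
Each subnet has 32768 addresses
  207.139.0.0/17
  207.139.128.0/17
Subnets: 207.139.0.0/17, 207.139.128.0/17


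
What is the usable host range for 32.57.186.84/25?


Network: 32.57.186.0
Broadcast: 32.57.186.127
First usable = network + 1
Last usable = broadcast - 1
Range: 32.57.186.1 to 32.57.186.126


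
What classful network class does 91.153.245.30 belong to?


First octet: 91
Binary: 01011011
0xxxxxxx -> Class A (1-126)
Class A, default mask 255.0.0.0 (/8)


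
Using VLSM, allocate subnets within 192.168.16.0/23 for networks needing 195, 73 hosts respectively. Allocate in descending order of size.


195 hosts -> /24 (254 usable): 192.168.16.0/24
73 hosts -> /25 (126 usable): 192.168.17.0/25
Allocation: 192.168.16.0/24 (195 hosts, 254 usable); 192.168.17.0/25 (73 hosts, 126 usable)


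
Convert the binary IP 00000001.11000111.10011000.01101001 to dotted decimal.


00000001 = 1
11000111 = 199
10011000 = 152
01101001 = 105
IP: 1.199.152.105


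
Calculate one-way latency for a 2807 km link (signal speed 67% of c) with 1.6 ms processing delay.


Speed = 0.67 * 3e5 km/s = 201000 km/s
Propagation delay = 2807 / 201000 = 0.014 s = 13.9652 ms
Processing delay = 1.6 ms
Total one-way latency = 15.5652 ms


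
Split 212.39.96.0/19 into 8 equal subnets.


New prefix = 19 + 3 = 22
Each subnet has 1024 addresses
  212.39.96.0/22
  212.39.100.0/22
  212.39.104.0/22
  212.39.108.0/22
  212.39.112.0/22
  212.39.116.0/22
  212.39.120.0/22
  212.39.124.0/22
Subnets: 212.39.96.0/22, 212.39.100.0/22, 212.39.104.0/22, 212.39.108.0/22, 212.39.112.0/22, 212.39.116.0/22, 212.39.120.0/22, 212.39.124.0/22


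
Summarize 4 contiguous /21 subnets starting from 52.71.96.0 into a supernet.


Original prefix: /21
Number of subnets: 4 = 2^2
New prefix = 21 - 2 = 19
Supernet: 52.71.96.0/19


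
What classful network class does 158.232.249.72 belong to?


First octet: 158
Binary: 10011110
10xxxxxx -> Class B (128-191)
Class B, default mask 255.255.0.0 (/16)


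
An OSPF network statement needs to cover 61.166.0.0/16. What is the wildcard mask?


Subnet mask: 255.255.0.0
Wildcard = 255.255.255.255 - subnet mask
255 - 255 = 0
255 - 255 = 0
255 - 0 = 255
255 - 0 = 255
Wildcard: 0.0.255.255


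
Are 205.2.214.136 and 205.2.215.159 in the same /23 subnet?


Mask: 255.255.254.0
205.2.214.136 AND mask = 205.2.214.0
205.2.215.159 AND mask = 205.2.214.0
Yes, same subnet (205.2.214.0)


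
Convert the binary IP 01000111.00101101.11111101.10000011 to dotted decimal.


01000111 = 71
00101101 = 45
11111101 = 253
10000011 = 131
IP: 71.45.253.131


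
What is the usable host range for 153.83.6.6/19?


Network: 153.83.0.0
Broadcast: 153.83.31.255
First usable = network + 1
Last usable = broadcast - 1
Range: 153.83.0.1 to 153.83.31.254


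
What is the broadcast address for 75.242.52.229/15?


Network: 75.242.0.0/15
Host bits = 17
Set all host bits to 1:
Broadcast: 75.243.255.255


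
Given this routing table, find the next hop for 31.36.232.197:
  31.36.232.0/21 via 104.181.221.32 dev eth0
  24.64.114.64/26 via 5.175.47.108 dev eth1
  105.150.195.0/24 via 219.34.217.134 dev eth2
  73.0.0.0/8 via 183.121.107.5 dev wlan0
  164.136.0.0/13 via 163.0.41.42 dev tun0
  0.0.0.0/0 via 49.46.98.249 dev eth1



Longest prefix match for 31.36.232.197:
  /21 31.36.232.0: MATCH
  /26 24.64.114.64: no
  /24 105.150.195.0: no
  /8 73.0.0.0: no
  /13 164.136.0.0: no
  /0 0.0.0.0: MATCH
Selected: next-hop 104.181.221.32 via eth0 (matched /21)


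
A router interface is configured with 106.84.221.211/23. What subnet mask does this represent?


/23 means 23 network bits, 9 host bits
Binary: 11111111111111111111111000000000
Mask: 255.255.254.0


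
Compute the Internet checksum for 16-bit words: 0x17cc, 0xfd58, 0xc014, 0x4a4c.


Sum all words (with carry folding):
+ 0x17cc = 0x17cc
+ 0xfd58 = 0x1525
+ 0xc014 = 0xd539
+ 0x4a4c = 0x1f86
One's complement: ~0x1f86
Checksum = 0xe079


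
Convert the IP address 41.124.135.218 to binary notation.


41 = 00101001
124 = 01111100
135 = 10000111
218 = 11011010
Binary: 00101001.01111100.10000111.11011010


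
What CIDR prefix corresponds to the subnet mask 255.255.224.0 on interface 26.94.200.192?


Binary: 11111111.11111111.11100000.00000000
Count leading 1s
Prefix: /19


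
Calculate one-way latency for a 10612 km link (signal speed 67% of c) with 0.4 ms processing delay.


Speed = 0.67 * 3e5 km/s = 201000 km/s
Propagation delay = 10612 / 201000 = 0.0528 s = 52.796 ms
Processing delay = 0.4 ms
Total one-way latency = 53.196 ms


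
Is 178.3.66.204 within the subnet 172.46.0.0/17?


Subnet network: 172.46.0.0
Test IP AND mask: 178.3.0.0
No, 178.3.66.204 is not in 172.46.0.0/17


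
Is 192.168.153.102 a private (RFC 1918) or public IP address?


RFC 1918 private ranges:
  10.0.0.0/8 (10.0.0.0 - 10.255.255.255)
  172.16.0.0/12 (172.16.0.0 - 172.31.255.255)
  192.168.0.0/16 (192.168.0.0 - 192.168.255.255)
Private (in 192.168.0.0/16)


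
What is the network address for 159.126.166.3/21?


IP:   10011111.01111110.10100110.00000011
Mask: 11111111.11111111.11111000.00000000
AND operation:
Net:  10011111.01111110.10100000.00000000
Network: 159.126.160.0/21


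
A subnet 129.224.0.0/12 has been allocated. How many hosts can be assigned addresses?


Host bits = 32 - 12 = 20
Total addresses = 2^20 = 1048576
Usable = total - 2 (network and broadcast)
Usable hosts: 1048574


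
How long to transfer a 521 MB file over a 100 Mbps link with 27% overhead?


Effective throughput = 100 * (1 - 27/100) = 73 Mbps
File size in Mb = 521 * 8 = 4168 Mb
Time = 4168 / 73
Time = 57.0959 seconds


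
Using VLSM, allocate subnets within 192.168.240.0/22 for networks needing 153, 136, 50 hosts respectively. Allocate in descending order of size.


153 hosts -> /24 (254 usable): 192.168.240.0/24
136 hosts -> /24 (254 usable): 192.168.241.0/24
50 hosts -> /26 (62 usable): 192.168.242.0/26
Allocation: 192.168.240.0/24 (153 hosts, 254 usable); 192.168.241.0/24 (136 hosts, 254 usable); 192.168.242.0/26 (50 hosts, 62 usable)


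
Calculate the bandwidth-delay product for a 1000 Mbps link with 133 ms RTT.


BDP = bandwidth * RTT
= 1000 Mbps * 133 ms
= 1000 * 1e6 * 133 / 1000 bits
= 133000000 bits
= 16625000 bytes
= 16235.3516 KB
BDP = 133000000 bits (16625000 bytes)


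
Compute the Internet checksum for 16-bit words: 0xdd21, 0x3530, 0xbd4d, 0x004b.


Sum all words (with carry folding):
+ 0xdd21 = 0xdd21
+ 0x3530 = 0x1252
+ 0xbd4d = 0xcf9f
+ 0x004b = 0xcfea
One's complement: ~0xcfea
Checksum = 0x3015


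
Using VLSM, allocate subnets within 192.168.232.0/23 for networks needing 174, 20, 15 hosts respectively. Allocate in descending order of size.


174 hosts -> /24 (254 usable): 192.168.232.0/24
20 hosts -> /27 (30 usable): 192.168.233.0/27
15 hosts -> /27 (30 usable): 192.168.233.32/27
Allocation: 192.168.232.0/24 (174 hosts, 254 usable); 192.168.233.0/27 (20 hosts, 30 usable); 192.168.233.32/27 (15 hosts, 30 usable)


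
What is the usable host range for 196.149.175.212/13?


Network: 196.144.0.0
Broadcast: 196.151.255.255
First usable = network + 1
Last usable = broadcast - 1
Range: 196.144.0.1 to 196.151.255.254


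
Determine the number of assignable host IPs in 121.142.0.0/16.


Host bits = 32 - 16 = 16
Total addresses = 2^16 = 65536
Usable = total - 2 (network and broadcast)
Usable hosts: 65534


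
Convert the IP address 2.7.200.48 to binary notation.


2 = 00000010
7 = 00000111
200 = 11001000
48 = 00110000
Binary: 00000010.00000111.11001000.00110000


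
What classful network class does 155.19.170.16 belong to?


First octet: 155
Binary: 10011011
10xxxxxx -> Class B (128-191)
Class B, default mask 255.255.0.0 (/16)


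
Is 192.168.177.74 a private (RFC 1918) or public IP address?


RFC 1918 private ranges:
  10.0.0.0/8 (10.0.0.0 - 10.255.255.255)
  172.16.0.0/12 (172.16.0.0 - 172.31.255.255)
  192.168.0.0/16 (192.168.0.0 - 192.168.255.255)
Private (in 192.168.0.0/16)


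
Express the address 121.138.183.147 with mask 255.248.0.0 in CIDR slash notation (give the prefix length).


Binary: 11111111.11111000.00000000.00000000
Count leading 1s
Prefix: /13


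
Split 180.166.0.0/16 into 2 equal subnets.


New prefix = 16 + 1 = 17
Each subnet has 32768 addresses
  180.166.0.0/17
  180.166.128.0/17
Subnets: 180.166.0.0/17, 180.166.128.0/17


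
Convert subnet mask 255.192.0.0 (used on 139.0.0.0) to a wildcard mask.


Subnet mask: 255.192.0.0
Wildcard = 255.255.255.255 - subnet mask
255 - 255 = 0
255 - 192 = 63
255 - 0 = 255
255 - 0 = 255
Wildcard: 0.63.255.255


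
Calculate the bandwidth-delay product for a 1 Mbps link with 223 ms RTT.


BDP = bandwidth * RTT
= 1 Mbps * 223 ms
= 1 * 1e6 * 223 / 1000 bits
= 223000 bits
= 27875 bytes
= 27.2217 KB
BDP = 223000 bits (27875 bytes)


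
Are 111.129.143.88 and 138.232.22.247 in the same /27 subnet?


Mask: 255.255.255.224
111.129.143.88 AND mask = 111.129.143.64
138.232.22.247 AND mask = 138.232.22.224
No, different subnets (111.129.143.64 vs 138.232.22.224)


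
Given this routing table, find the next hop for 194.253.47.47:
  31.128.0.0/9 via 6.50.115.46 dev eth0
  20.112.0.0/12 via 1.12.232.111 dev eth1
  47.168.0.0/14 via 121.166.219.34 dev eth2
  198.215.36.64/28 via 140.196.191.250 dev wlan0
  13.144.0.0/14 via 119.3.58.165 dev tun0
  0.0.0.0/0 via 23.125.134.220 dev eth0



Longest prefix match for 194.253.47.47:
  /9 31.128.0.0: no
  /12 20.112.0.0: no
  /14 47.168.0.0: no
  /28 198.215.36.64: no
  /14 13.144.0.0: no
  /0 0.0.0.0: MATCH
Selected: next-hop 23.125.134.220 via eth0 (matched /0)


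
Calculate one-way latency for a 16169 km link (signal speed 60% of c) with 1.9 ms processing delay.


Speed = 0.6 * 3e5 km/s = 180000 km/s
Propagation delay = 16169 / 180000 = 0.0898 s = 89.8278 ms
Processing delay = 1.9 ms
Total one-way latency = 91.7278 ms


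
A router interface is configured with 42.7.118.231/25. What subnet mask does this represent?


/25 means 25 network bits, 7 host bits
Binary: 11111111111111111111111110000000
Mask: 255.255.255.128


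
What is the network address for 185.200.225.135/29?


IP:   10111001.11001000.11100001.10000111
Mask: 11111111.11111111.11111111.11111000
AND operation:
Net:  10111001.11001000.11100001.10000000
Network: 185.200.225.128/29


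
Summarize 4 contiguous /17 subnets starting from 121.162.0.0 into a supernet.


Original prefix: /17
Number of subnets: 4 = 2^2
New prefix = 17 - 2 = 15
Supernet: 121.162.0.0/15


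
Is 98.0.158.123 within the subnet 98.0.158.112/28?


Subnet network: 98.0.158.112
Test IP AND mask: 98.0.158.112
Yes, 98.0.158.123 is in 98.0.158.112/28


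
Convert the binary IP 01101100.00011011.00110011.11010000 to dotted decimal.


01101100 = 108
00011011 = 27
00110011 = 51
11010000 = 208
IP: 108.27.51.208


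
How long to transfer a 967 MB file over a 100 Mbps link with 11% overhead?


Effective throughput = 100 * (1 - 11/100) = 89 Mbps
File size in Mb = 967 * 8 = 7736 Mb
Time = 7736 / 89
Time = 86.9213 seconds


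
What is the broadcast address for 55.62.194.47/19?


Network: 55.62.192.0/19
Host bits = 13
Set all host bits to 1:
Broadcast: 55.62.223.255


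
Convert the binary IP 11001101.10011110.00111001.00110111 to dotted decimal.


11001101 = 205
10011110 = 158
00111001 = 57
00110111 = 55
IP: 205.158.57.55


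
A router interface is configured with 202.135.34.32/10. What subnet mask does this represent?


/10 means 10 network bits, 22 host bits
Binary: 11111111110000000000000000000000
Mask: 255.192.0.0


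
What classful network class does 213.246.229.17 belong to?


First octet: 213
Binary: 11010101
110xxxxx -> Class C (192-223)
Class C, default mask 255.255.255.0 (/24)


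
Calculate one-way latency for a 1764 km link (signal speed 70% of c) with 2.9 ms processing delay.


Speed = 0.7 * 3e5 km/s = 210000 km/s
Propagation delay = 1764 / 210000 = 0.0084 s = 8.4 ms
Processing delay = 2.9 ms
Total one-way latency = 11.3 ms


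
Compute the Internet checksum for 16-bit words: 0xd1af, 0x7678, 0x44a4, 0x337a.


Sum all words (with carry folding):
+ 0xd1af = 0xd1af
+ 0x7678 = 0x4828
+ 0x44a4 = 0x8ccc
+ 0x337a = 0xc046
One's complement: ~0xc046
Checksum = 0x3fb9


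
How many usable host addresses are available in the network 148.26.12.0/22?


Host bits = 32 - 22 = 10
Total addresses = 2^10 = 1024
Usable = total - 2 (network and broadcast)
Usable hosts: 1022


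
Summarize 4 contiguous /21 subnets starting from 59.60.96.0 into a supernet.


Original prefix: /21
Number of subnets: 4 = 2^2
New prefix = 21 - 2 = 19
Supernet: 59.60.96.0/19


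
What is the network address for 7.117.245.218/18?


IP:   00000111.01110101.11110101.11011010
Mask: 11111111.11111111.11000000.00000000
AND operation:
Net:  00000111.01110101.11000000.00000000
Network: 7.117.192.0/18


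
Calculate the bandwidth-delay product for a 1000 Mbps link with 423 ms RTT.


BDP = bandwidth * RTT
= 1000 Mbps * 423 ms
= 1000 * 1e6 * 423 / 1000 bits
= 423000000 bits
= 52875000 bytes
= 51635.7422 KB
BDP = 423000000 bits (52875000 bytes)


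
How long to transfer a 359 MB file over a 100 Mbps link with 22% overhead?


Effective throughput = 100 * (1 - 22/100) = 78 Mbps
File size in Mb = 359 * 8 = 2872 Mb
Time = 2872 / 78
Time = 36.8205 seconds


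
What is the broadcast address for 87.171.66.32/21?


Network: 87.171.64.0/21
Host bits = 11
Set all host bits to 1:
Broadcast: 87.171.71.255


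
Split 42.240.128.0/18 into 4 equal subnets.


New prefix = 18 + 2 = 20
Each subnet has 4096 addresses
  42.240.128.0/20
  42.240.144.0/20
  42.240.160.0/20
  42.240.176.0/20
Subnets: 42.240.128.0/20, 42.240.144.0/20, 42.240.160.0/20, 42.240.176.0/20


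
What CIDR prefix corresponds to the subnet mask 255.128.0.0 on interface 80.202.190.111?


Binary: 11111111.10000000.00000000.00000000
Count leading 1s
Prefix: /9


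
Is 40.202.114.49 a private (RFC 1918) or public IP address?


RFC 1918 private ranges:
  10.0.0.0/8 (10.0.0.0 - 10.255.255.255)
  172.16.0.0/12 (172.16.0.0 - 172.31.255.255)
  192.168.0.0/16 (192.168.0.0 - 192.168.255.255)
Public (not in any RFC 1918 range)


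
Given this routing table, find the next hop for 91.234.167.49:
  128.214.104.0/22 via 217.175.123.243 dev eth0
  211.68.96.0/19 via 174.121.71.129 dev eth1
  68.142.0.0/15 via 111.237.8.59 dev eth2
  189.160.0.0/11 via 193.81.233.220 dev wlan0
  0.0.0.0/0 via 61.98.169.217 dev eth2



Longest prefix match for 91.234.167.49:
  /22 128.214.104.0: no
  /19 211.68.96.0: no
  /15 68.142.0.0: no
  /11 189.160.0.0: no
  /0 0.0.0.0: MATCH
Selected: next-hop 61.98.169.217 via eth2 (matched /0)


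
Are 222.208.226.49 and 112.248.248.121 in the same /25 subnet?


Mask: 255.255.255.128
222.208.226.49 AND mask = 222.208.226.0
112.248.248.121 AND mask = 112.248.248.0
No, different subnets (222.208.226.0 vs 112.248.248.0)


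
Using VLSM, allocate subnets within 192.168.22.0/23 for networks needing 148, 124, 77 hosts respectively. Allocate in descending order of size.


148 hosts -> /24 (254 usable): 192.168.22.0/24
124 hosts -> /25 (126 usable): 192.168.23.0/25
77 hosts -> /25 (126 usable): 192.168.23.128/25
Allocation: 192.168.22.0/24 (148 hosts, 254 usable); 192.168.23.0/25 (124 hosts, 126 usable); 192.168.23.128/25 (77 hosts, 126 usable)


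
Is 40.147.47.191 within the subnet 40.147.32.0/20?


Subnet network: 40.147.32.0
Test IP AND mask: 40.147.32.0
Yes, 40.147.47.191 is in 40.147.32.0/20


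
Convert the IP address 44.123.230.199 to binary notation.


44 = 00101100
123 = 01111011
230 = 11100110
199 = 11000111
Binary: 00101100.01111011.11100110.11000111


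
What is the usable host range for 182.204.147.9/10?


Network: 182.192.0.0
Broadcast: 182.255.255.255
First usable = network + 1
Last usable = broadcast - 1
Range: 182.192.0.1 to 182.255.255.254


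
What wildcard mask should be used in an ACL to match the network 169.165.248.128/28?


Subnet mask: 255.255.255.240
Wildcard = 255.255.255.255 - subnet mask
255 - 255 = 0
255 - 255 = 0
255 - 255 = 0
255 - 240 = 15
Wildcard: 0.0.0.15


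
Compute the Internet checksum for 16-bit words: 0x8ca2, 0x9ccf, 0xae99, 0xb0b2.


Sum all words (with carry folding):
+ 0x8ca2 = 0x8ca2
+ 0x9ccf = 0x2972
+ 0xae99 = 0xd80b
+ 0xb0b2 = 0x88be
One's complement: ~0x88be
Checksum = 0x7741


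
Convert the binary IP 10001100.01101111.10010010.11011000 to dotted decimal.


10001100 = 140
01101111 = 111
10010010 = 146
11011000 = 216
IP: 140.111.146.216


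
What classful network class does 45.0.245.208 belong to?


First octet: 45
Binary: 00101101
0xxxxxxx -> Class A (1-126)
Class A, default mask 255.0.0.0 (/8)


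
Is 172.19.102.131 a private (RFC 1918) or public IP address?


RFC 1918 private ranges:
  10.0.0.0/8 (10.0.0.0 - 10.255.255.255)
  172.16.0.0/12 (172.16.0.0 - 172.31.255.255)
  192.168.0.0/16 (192.168.0.0 - 192.168.255.255)
Private (in 172.16.0.0/12)


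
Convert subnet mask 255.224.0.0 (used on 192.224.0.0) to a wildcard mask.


Subnet mask: 255.224.0.0
Wildcard = 255.255.255.255 - subnet mask
255 - 255 = 0
255 - 224 = 31
255 - 0 = 255
255 - 0 = 255
Wildcard: 0.31.255.255


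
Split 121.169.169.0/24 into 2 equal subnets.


New prefix = 24 + 1 = 25
Each subnet has 128 addresses
  121.169.169.0/25
  121.169.169.128/25
Subnets: 121.169.169.0/25, 121.169.169.128/25


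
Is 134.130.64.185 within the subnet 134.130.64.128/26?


Subnet network: 134.130.64.128
Test IP AND mask: 134.130.64.128
Yes, 134.130.64.185 is in 134.130.64.128/26


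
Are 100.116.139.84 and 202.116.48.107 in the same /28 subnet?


Mask: 255.255.255.240
100.116.139.84 AND mask = 100.116.139.80
202.116.48.107 AND mask = 202.116.48.96
No, different subnets (100.116.139.80 vs 202.116.48.96)


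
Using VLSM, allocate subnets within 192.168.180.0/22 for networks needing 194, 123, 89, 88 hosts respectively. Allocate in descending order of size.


194 hosts -> /24 (254 usable): 192.168.180.0/24
123 hosts -> /25 (126 usable): 192.168.181.0/25
89 hosts -> /25 (126 usable): 192.168.181.128/25
88 hosts -> /25 (126 usable): 192.168.182.0/25
Allocation: 192.168.180.0/24 (194 hosts, 254 usable); 192.168.181.0/25 (123 hosts, 126 usable); 192.168.181.128/25 (89 hosts, 126 usable); 192.168.182.0/25 (88 hosts, 126 usable)


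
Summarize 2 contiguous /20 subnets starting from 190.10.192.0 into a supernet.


Original prefix: /20
Number of subnets: 2 = 2^1
New prefix = 20 - 1 = 19
Supernet: 190.10.192.0/19


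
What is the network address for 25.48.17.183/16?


IP:   00011001.00110000.00010001.10110111
Mask: 11111111.11111111.00000000.00000000
AND operation:
Net:  00011001.00110000.00000000.00000000
Network: 25.48.0.0/16


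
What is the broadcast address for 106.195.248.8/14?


Network: 106.192.0.0/14
Host bits = 18
Set all host bits to 1:
Broadcast: 106.195.255.255


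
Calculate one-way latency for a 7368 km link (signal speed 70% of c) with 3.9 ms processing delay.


Speed = 0.7 * 3e5 km/s = 210000 km/s
Propagation delay = 7368 / 210000 = 0.0351 s = 35.0857 ms
Processing delay = 3.9 ms
Total one-way latency = 38.9857 ms


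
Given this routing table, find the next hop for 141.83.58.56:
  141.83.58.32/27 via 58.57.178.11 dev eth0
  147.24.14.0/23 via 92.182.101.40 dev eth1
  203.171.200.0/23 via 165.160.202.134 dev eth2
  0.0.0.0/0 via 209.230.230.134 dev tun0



Longest prefix match for 141.83.58.56:
  /27 141.83.58.32: MATCH
  /23 147.24.14.0: no
  /23 203.171.200.0: no
  /0 0.0.0.0: MATCH
Selected: next-hop 58.57.178.11 via eth0 (matched /27)


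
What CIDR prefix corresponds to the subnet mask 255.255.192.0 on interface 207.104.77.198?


Binary: 11111111.11111111.11000000.00000000
Count leading 1s
Prefix: /18


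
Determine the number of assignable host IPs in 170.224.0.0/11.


Host bits = 32 - 11 = 21
Total addresses = 2^21 = 2097152
Usable = total - 2 (network and broadcast)
Usable hosts: 2097150


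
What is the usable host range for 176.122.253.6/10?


Network: 176.64.0.0
Broadcast: 176.127.255.255
First usable = network + 1
Last usable = broadcast - 1
Range: 176.64.0.1 to 176.127.255.254


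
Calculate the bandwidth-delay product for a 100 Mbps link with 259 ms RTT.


BDP = bandwidth * RTT
= 100 Mbps * 259 ms
= 100 * 1e6 * 259 / 1000 bits
= 25900000 bits
= 3237500 bytes
= 3161.6211 KB
BDP = 25900000 bits (3237500 bytes)


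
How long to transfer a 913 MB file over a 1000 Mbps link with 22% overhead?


Effective throughput = 1000 * (1 - 22/100) = 780 Mbps
File size in Mb = 913 * 8 = 7304 Mb
Time = 7304 / 780
Time = 9.3641 seconds


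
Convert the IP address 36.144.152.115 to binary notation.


36 = 00100100
144 = 10010000
152 = 10011000
115 = 01110011
Binary: 00100100.10010000.10011000.01110011


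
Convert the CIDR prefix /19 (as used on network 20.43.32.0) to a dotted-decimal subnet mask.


/19 means 19 network bits, 13 host bits
Binary: 11111111111111111110000000000000
Mask: 255.255.224.0


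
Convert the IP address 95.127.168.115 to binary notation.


95 = 01011111
127 = 01111111
168 = 10101000
115 = 01110011
Binary: 01011111.01111111.10101000.01110011


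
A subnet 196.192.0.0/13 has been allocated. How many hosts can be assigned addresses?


Host bits = 32 - 13 = 19
Total addresses = 2^19 = 524288
Usable = total - 2 (network and broadcast)
Usable hosts: 524286


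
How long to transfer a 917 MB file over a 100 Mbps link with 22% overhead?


Effective throughput = 100 * (1 - 22/100) = 78 Mbps
File size in Mb = 917 * 8 = 7336 Mb
Time = 7336 / 78
Time = 94.0513 seconds


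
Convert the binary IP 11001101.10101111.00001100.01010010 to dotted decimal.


11001101 = 205
10101111 = 175
00001100 = 12
01010010 = 82
IP: 205.175.12.82


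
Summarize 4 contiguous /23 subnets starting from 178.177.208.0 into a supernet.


Original prefix: /23
Number of subnets: 4 = 2^2
New prefix = 23 - 2 = 21
Supernet: 178.177.208.0/21


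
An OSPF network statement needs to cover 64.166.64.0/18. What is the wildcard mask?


Subnet mask: 255.255.192.0
Wildcard = 255.255.255.255 - subnet mask
255 - 255 = 0
255 - 255 = 0
255 - 192 = 63
255 - 0 = 255
Wildcard: 0.0.63.255


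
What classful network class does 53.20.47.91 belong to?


First octet: 53
Binary: 00110101
0xxxxxxx -> Class A (1-126)
Class A, default mask 255.0.0.0 (/8)


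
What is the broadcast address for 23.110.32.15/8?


Network: 23.0.0.0/8
Host bits = 24
Set all host bits to 1:
Broadcast: 23.255.255.255


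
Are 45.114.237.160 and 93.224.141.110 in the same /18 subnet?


Mask: 255.255.192.0
45.114.237.160 AND mask = 45.114.192.0
93.224.141.110 AND mask = 93.224.128.0
No, different subnets (45.114.192.0 vs 93.224.128.0)


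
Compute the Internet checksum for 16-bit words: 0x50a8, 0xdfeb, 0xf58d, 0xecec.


Sum all words (with carry folding):
+ 0x50a8 = 0x50a8
+ 0xdfeb = 0x3094
+ 0xf58d = 0x2622
+ 0xecec = 0x130f
One's complement: ~0x130f
Checksum = 0xecf0


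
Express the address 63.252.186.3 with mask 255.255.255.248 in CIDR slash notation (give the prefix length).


Binary: 11111111.11111111.11111111.11111000
Count leading 1s
Prefix: /29


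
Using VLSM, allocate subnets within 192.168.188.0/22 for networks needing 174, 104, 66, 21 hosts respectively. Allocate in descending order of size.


174 hosts -> /24 (254 usable): 192.168.188.0/24
104 hosts -> /25 (126 usable): 192.168.189.0/25
66 hosts -> /25 (126 usable): 192.168.189.128/25
21 hosts -> /27 (30 usable): 192.168.190.0/27
Allocation: 192.168.188.0/24 (174 hosts, 254 usable); 192.168.189.0/25 (104 hosts, 126 usable); 192.168.189.128/25 (66 hosts, 126 usable); 192.168.190.0/27 (21 hosts, 30 usable)


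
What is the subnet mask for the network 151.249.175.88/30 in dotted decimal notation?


/30 means 30 network bits, 2 host bits
Binary: 11111111111111111111111111111100
Mask: 255.255.255.252


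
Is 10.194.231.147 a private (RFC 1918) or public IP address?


RFC 1918 private ranges:
  10.0.0.0/8 (10.0.0.0 - 10.255.255.255)
  172.16.0.0/12 (172.16.0.0 - 172.31.255.255)
  192.168.0.0/16 (192.168.0.0 - 192.168.255.255)
Private (in 10.0.0.0/8)


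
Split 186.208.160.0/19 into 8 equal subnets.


New prefix = 19 + 3 = 22
Each subnet has 1024 addresses
  186.208.160.0/22
  186.208.164.0/22
  186.208.168.0/22
  186.208.172.0/22
  186.208.176.0/22
  186.208.180.0/22
  186.208.184.0/22
  186.208.188.0/22
Subnets: 186.208.160.0/22, 186.208.164.0/22, 186.208.168.0/22, 186.208.172.0/22, 186.208.176.0/22, 186.208.180.0/22, 186.208.184.0/22, 186.208.188.0/22


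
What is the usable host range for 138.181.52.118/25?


Network: 138.181.52.0
Broadcast: 138.181.52.127
First usable = network + 1
Last usable = broadcast - 1
Range: 138.181.52.1 to 138.181.52.126


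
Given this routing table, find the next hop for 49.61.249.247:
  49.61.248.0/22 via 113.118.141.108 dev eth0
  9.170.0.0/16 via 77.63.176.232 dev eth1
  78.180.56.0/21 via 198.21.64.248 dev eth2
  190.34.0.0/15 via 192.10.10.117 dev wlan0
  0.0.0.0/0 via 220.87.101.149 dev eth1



Longest prefix match for 49.61.249.247:
  /22 49.61.248.0: MATCH
  /16 9.170.0.0: no
  /21 78.180.56.0: no
  /15 190.34.0.0: no
  /0 0.0.0.0: MATCH
Selected: next-hop 113.118.141.108 via eth0 (matched /22)


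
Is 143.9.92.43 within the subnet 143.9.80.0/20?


Subnet network: 143.9.80.0
Test IP AND mask: 143.9.80.0
Yes, 143.9.92.43 is in 143.9.80.0/20


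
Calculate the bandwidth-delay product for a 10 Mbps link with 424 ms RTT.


BDP = bandwidth * RTT
= 10 Mbps * 424 ms
= 10 * 1e6 * 424 / 1000 bits
= 4240000 bits
= 530000 bytes
= 517.5781 KB
BDP = 4240000 bits (530000 bytes)


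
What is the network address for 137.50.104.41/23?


IP:   10001001.00110010.01101000.00101001
Mask: 11111111.11111111.11111110.00000000
AND operation:
Net:  10001001.00110010.01101000.00000000
Network: 137.50.104.0/23


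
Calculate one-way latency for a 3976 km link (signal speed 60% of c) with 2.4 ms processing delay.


Speed = 0.6 * 3e5 km/s = 180000 km/s
Propagation delay = 3976 / 180000 = 0.0221 s = 22.0889 ms
Processing delay = 2.4 ms
Total one-way latency = 24.4889 ms


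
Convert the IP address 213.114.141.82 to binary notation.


213 = 11010101
114 = 01110010
141 = 10001101
82 = 01010010
Binary: 11010101.01110010.10001101.01010010


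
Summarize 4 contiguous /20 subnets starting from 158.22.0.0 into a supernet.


Original prefix: /20
Number of subnets: 4 = 2^2
New prefix = 20 - 2 = 18
Supernet: 158.22.0.0/18


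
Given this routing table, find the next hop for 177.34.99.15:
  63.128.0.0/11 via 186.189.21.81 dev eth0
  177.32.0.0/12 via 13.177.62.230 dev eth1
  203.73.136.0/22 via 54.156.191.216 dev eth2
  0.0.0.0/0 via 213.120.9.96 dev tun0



Longest prefix match for 177.34.99.15:
  /11 63.128.0.0: no
  /12 177.32.0.0: MATCH
  /22 203.73.136.0: no
  /0 0.0.0.0: MATCH
Selected: next-hop 13.177.62.230 via eth1 (matched /12)


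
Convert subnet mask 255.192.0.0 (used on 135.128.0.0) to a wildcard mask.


Subnet mask: 255.192.0.0
Wildcard = 255.255.255.255 - subnet mask
255 - 255 = 0
255 - 192 = 63
255 - 0 = 255
255 - 0 = 255
Wildcard: 0.63.255.255


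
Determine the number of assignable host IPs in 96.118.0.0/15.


Host bits = 32 - 15 = 17
Total addresses = 2^17 = 131072
Usable = total - 2 (network and broadcast)
Usable hosts: 131070


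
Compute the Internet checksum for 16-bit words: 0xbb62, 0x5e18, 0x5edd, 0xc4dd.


Sum all words (with carry folding):
+ 0xbb62 = 0xbb62
+ 0x5e18 = 0x197b
+ 0x5edd = 0x7858
+ 0xc4dd = 0x3d36
One's complement: ~0x3d36
Checksum = 0xc2c9


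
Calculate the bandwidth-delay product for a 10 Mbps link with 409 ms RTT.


BDP = bandwidth * RTT
= 10 Mbps * 409 ms
= 10 * 1e6 * 409 / 1000 bits
= 4090000 bits
= 511250 bytes
= 499.2676 KB
BDP = 4090000 bits (511250 bytes)


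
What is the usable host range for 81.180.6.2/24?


Network: 81.180.6.0
Broadcast: 81.180.6.255
First usable = network + 1
Last usable = broadcast - 1
Range: 81.180.6.1 to 81.180.6.254


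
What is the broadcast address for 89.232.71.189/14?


Network: 89.232.0.0/14
Host bits = 18
Set all host bits to 1:
Broadcast: 89.235.255.255


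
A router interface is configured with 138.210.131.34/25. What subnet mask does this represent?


/25 means 25 network bits, 7 host bits
Binary: 11111111111111111111111110000000
Mask: 255.255.255.128


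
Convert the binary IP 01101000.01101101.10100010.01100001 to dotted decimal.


01101000 = 104
01101101 = 109
10100010 = 162
01100001 = 97
IP: 104.109.162.97


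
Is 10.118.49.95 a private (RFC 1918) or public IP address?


RFC 1918 private ranges:
  10.0.0.0/8 (10.0.0.0 - 10.255.255.255)
  172.16.0.0/12 (172.16.0.0 - 172.31.255.255)
  192.168.0.0/16 (192.168.0.0 - 192.168.255.255)
Private (in 10.0.0.0/8)


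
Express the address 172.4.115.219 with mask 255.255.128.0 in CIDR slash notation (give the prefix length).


Binary: 11111111.11111111.10000000.00000000
Count leading 1s
Prefix: /17


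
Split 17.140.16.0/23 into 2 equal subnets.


New prefix = 23 + 1 = 24
Each subnet has 256 addresses
  17.140.16.0/24
  17.140.17.0/24
Subnets: 17.140.16.0/24, 17.140.17.0/24


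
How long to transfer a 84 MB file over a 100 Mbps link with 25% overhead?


Effective throughput = 100 * (1 - 25/100) = 75 Mbps
File size in Mb = 84 * 8 = 672 Mb
Time = 672 / 75
Time = 8.96 seconds


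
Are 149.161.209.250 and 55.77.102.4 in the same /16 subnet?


Mask: 255.255.0.0
149.161.209.250 AND mask = 149.161.0.0
55.77.102.4 AND mask = 55.77.0.0
No, different subnets (149.161.0.0 vs 55.77.0.0)


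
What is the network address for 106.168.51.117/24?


IP:   01101010.10101000.00110011.01110101
Mask: 11111111.11111111.11111111.00000000
AND operation:
Net:  01101010.10101000.00110011.00000000
Network: 106.168.51.0/24


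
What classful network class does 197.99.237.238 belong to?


First octet: 197
Binary: 11000101
110xxxxx -> Class C (192-223)
Class C, default mask 255.255.255.0 (/24)


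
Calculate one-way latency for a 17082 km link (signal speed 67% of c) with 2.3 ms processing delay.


Speed = 0.67 * 3e5 km/s = 201000 km/s
Propagation delay = 17082 / 201000 = 0.085 s = 84.9851 ms
Processing delay = 2.3 ms
Total one-way latency = 87.2851 ms


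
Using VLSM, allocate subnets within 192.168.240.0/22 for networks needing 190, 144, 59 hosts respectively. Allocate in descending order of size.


190 hosts -> /24 (254 usable): 192.168.240.0/24
144 hosts -> /24 (254 usable): 192.168.241.0/24
59 hosts -> /26 (62 usable): 192.168.242.0/26
Allocation: 192.168.240.0/24 (190 hosts, 254 usable); 192.168.241.0/24 (144 hosts, 254 usable); 192.168.242.0/26 (59 hosts, 62 usable)


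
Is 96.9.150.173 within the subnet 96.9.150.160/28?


Subnet network: 96.9.150.160
Test IP AND mask: 96.9.150.160
Yes, 96.9.150.173 is in 96.9.150.160/28


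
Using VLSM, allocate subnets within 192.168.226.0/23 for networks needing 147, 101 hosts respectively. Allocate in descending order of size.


147 hosts -> /24 (254 usable): 192.168.226.0/24
101 hosts -> /25 (126 usable): 192.168.227.0/25
Allocation: 192.168.226.0/24 (147 hosts, 254 usable); 192.168.227.0/25 (101 hosts, 126 usable)


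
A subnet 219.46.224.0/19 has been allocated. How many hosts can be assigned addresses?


Host bits = 32 - 19 = 13
Total addresses = 2^13 = 8192
Usable = total - 2 (network and broadcast)
Usable hosts: 8190


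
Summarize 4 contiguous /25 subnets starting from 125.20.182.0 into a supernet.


Original prefix: /25
Number of subnets: 4 = 2^2
New prefix = 25 - 2 = 23
Supernet: 125.20.182.0/23


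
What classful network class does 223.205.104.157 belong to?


First octet: 223
Binary: 11011111
110xxxxx -> Class C (192-223)
Class C, default mask 255.255.255.0 (/24)


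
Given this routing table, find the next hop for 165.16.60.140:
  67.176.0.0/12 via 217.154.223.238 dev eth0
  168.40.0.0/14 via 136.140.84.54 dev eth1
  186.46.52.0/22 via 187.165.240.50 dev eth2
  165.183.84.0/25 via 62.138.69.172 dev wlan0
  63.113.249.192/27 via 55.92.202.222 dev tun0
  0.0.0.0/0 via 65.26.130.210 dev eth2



Longest prefix match for 165.16.60.140:
  /12 67.176.0.0: no
  /14 168.40.0.0: no
  /22 186.46.52.0: no
  /25 165.183.84.0: no
  /27 63.113.249.192: no
  /0 0.0.0.0: MATCH
Selected: next-hop 65.26.130.210 via eth2 (matched /0)


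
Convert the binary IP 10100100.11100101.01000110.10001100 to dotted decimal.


10100100 = 164
11100101 = 229
01000110 = 70
10001100 = 140
IP: 164.229.70.140


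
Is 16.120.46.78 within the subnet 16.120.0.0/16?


Subnet network: 16.120.0.0
Test IP AND mask: 16.120.0.0
Yes, 16.120.46.78 is in 16.120.0.0/16


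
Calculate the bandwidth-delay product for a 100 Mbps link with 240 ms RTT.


BDP = bandwidth * RTT
= 100 Mbps * 240 ms
= 100 * 1e6 * 240 / 1000 bits
= 24000000 bits
= 3000000 bytes
= 2929.6875 KB
BDP = 24000000 bits (3000000 bytes)


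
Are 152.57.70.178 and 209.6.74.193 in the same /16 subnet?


Mask: 255.255.0.0
152.57.70.178 AND mask = 152.57.0.0
209.6.74.193 AND mask = 209.6.0.0
No, different subnets (152.57.0.0 vs 209.6.0.0)


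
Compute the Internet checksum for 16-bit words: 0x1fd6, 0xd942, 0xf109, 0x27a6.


Sum all words (with carry folding):
+ 0x1fd6 = 0x1fd6
+ 0xd942 = 0xf918
+ 0xf109 = 0xea22
+ 0x27a6 = 0x11c9
One's complement: ~0x11c9
Checksum = 0xee36


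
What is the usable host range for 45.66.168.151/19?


Network: 45.66.160.0
Broadcast: 45.66.191.255
First usable = network + 1
Last usable = broadcast - 1
Range: 45.66.160.1 to 45.66.191.254


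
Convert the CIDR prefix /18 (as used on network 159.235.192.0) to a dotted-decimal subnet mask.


/18 means 18 network bits, 14 host bits
Binary: 11111111111111111100000000000000
Mask: 255.255.192.0


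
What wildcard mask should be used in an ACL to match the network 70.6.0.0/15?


Subnet mask: 255.254.0.0
Wildcard = 255.255.255.255 - subnet mask
255 - 255 = 0
255 - 254 = 1
255 - 0 = 255
255 - 0 = 255
Wildcard: 0.1.255.255


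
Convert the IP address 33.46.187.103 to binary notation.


33 = 00100001
46 = 00101110
187 = 10111011
103 = 01100111
Binary: 00100001.00101110.10111011.01100111


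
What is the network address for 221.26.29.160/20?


IP:   11011101.00011010.00011101.10100000
Mask: 11111111.11111111.11110000.00000000
AND operation:
Net:  11011101.00011010.00010000.00000000
Network: 221.26.16.0/20


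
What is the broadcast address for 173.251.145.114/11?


Network: 173.224.0.0/11
Host bits = 21
Set all host bits to 1:
Broadcast: 173.255.255.255


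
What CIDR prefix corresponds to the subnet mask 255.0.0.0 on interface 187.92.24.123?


Binary: 11111111.00000000.00000000.00000000
Count leading 1s
Prefix: /8


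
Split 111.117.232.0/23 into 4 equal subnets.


New prefix = 23 + 2 = 25
Each subnet has 128 addresses
  111.117.232.0/25
  111.117.232.128/25
  111.117.233.0/25
  111.117.233.128/25
Subnets: 111.117.232.0/25, 111.117.232.128/25, 111.117.233.0/25, 111.117.233.128/25


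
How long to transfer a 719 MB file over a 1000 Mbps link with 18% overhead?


Effective throughput = 1000 * (1 - 18/100) = 820.0 Mbps
File size in Mb = 719 * 8 = 5752 Mb
Time = 5752 / 820.0
Time = 7.0146 seconds


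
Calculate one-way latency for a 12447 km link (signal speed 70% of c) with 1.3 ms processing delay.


Speed = 0.7 * 3e5 km/s = 210000 km/s
Propagation delay = 12447 / 210000 = 0.0593 s = 59.2714 ms
Processing delay = 1.3 ms
Total one-way latency = 60.5714 ms


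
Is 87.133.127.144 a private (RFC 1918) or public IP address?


RFC 1918 private ranges:
  10.0.0.0/8 (10.0.0.0 - 10.255.255.255)
  172.16.0.0/12 (172.16.0.0 - 172.31.255.255)
  192.168.0.0/16 (192.168.0.0 - 192.168.255.255)
Public (not in any RFC 1918 range)


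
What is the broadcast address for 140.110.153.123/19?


Network: 140.110.128.0/19
Host bits = 13
Set all host bits to 1:
Broadcast: 140.110.159.255


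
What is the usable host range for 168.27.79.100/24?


Network: 168.27.79.0
Broadcast: 168.27.79.255
First usable = network + 1
Last usable = broadcast - 1
Range: 168.27.79.1 to 168.27.79.254
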